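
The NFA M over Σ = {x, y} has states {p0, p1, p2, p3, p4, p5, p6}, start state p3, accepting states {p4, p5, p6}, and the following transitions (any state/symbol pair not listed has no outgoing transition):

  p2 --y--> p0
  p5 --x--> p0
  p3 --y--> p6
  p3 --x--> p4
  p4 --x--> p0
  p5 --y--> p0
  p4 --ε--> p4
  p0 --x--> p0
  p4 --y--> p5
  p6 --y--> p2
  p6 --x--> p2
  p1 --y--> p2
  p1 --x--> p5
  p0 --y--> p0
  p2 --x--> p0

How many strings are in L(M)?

The useful subgraph on states {p3, p4, p5, p6} is acyclic, so L(M) is finite; the longest accepting path visits 3 useful states, giving maximum string length 2.
Counting accepting paths from p3 by length: 2 of length 1, 1 of length 2. Total 3.

3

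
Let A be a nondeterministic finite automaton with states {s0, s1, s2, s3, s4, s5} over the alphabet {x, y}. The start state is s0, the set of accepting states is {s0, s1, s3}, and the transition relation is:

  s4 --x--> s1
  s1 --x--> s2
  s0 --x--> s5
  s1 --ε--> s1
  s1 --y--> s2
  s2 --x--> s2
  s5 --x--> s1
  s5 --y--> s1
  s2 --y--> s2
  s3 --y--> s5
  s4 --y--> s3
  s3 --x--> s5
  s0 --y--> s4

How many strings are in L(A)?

9

The useful subgraph on states {s0, s1, s3, s4, s5} is acyclic, so L(A) is finite; the longest accepting path visits 5 useful states, giving maximum string length 4.
Counting accepting paths from s0 by length: 1 of length 0, 4 of length 2, 4 of length 4. Total 9.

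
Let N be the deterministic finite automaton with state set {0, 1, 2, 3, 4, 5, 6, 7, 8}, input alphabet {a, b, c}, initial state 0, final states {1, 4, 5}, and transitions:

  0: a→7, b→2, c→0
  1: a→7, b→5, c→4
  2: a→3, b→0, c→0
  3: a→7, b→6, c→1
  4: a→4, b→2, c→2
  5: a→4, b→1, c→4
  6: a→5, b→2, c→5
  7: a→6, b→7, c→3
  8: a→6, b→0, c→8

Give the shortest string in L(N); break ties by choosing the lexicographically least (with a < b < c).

A breadth-first search from 0 reaches an accepting state first via the path 0 → 7 → 6 → 5 on input aaa.
No string of length < 3 is accepted (BFS exhausts all shorter strings without reaching an accepting state), and aaa is the lexicographically least accepting string of length 3.

aaa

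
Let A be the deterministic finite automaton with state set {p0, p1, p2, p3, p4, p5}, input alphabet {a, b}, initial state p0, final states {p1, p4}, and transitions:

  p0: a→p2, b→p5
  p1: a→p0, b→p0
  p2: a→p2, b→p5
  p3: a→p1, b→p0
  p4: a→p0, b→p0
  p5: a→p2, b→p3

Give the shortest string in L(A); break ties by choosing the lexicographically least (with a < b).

bba

A breadth-first search from p0 reaches an accepting state first via the path p0 → p5 → p3 → p1 on input bba.
No string of length < 3 is accepted (BFS exhausts all shorter strings without reaching an accepting state), and bba is the lexicographically least accepting string of length 3.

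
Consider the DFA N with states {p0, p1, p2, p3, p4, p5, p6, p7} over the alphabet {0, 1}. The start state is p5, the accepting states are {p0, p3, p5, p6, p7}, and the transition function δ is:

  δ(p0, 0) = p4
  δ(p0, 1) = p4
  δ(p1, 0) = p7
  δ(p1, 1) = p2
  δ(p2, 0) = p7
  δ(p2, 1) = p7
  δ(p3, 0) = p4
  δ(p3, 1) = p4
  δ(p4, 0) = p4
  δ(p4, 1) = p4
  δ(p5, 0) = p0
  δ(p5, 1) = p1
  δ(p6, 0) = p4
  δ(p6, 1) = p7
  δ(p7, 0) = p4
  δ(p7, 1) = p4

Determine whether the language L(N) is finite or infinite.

The useful states (reachable from p5 and able to reach an accepting state) are {p0, p1, p2, p5, p7}.
Restricted to these states the transition graph has no cycle, so every accepting path has bounded length and L is finite.

finite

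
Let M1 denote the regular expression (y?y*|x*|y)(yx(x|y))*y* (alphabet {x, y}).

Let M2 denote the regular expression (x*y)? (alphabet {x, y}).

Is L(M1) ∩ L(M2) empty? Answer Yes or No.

No

The empty string ε is accepted by both M1 and M2.
Hence L(M1) ∩ L(M2) ≠ ∅.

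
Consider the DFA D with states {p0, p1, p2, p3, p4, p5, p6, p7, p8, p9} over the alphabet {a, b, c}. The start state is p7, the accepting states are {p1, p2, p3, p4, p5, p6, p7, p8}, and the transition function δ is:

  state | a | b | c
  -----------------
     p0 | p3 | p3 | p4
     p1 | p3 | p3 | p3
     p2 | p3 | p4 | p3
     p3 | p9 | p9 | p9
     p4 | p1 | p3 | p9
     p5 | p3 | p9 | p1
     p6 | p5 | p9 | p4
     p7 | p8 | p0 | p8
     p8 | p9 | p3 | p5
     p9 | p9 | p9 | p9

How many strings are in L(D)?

The useful subgraph on states {p0, p1, p3, p4, p5, p7, p8} is acyclic, so L(D) is finite; the longest accepting path visits 5 useful states, giving maximum string length 4.
Counting accepting paths from p7 by length: 1 of length 0, 2 of length 1, 7 of length 2, 6 of length 3, 9 of length 4. Total 25.

25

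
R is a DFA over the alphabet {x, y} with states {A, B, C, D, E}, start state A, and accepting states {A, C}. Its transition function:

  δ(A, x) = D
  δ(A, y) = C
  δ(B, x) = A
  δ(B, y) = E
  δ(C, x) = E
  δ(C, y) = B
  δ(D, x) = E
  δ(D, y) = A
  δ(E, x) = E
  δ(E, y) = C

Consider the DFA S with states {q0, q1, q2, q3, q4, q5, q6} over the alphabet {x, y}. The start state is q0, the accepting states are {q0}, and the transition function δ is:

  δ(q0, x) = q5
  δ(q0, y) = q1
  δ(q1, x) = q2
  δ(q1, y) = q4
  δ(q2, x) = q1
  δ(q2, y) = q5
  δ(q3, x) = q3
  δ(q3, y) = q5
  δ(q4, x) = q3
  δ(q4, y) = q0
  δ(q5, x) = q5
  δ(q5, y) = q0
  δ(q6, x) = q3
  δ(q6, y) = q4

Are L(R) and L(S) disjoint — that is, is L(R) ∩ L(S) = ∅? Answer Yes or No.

The empty string ε is accepted by both R and S.
Hence L(R) ∩ L(S) ≠ ∅.

No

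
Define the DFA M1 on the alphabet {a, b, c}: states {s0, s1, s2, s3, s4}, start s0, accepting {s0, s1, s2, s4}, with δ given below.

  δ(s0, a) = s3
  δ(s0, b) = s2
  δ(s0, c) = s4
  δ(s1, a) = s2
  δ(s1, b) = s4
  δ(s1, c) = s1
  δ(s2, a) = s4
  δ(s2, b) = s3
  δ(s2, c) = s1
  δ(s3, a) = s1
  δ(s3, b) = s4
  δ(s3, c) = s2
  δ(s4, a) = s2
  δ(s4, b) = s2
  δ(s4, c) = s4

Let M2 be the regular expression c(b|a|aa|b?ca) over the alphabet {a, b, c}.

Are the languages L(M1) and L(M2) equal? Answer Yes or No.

The empty string ε is accepted by M1 but rejected by M2.
So L(M1) ≠ L(M2).

No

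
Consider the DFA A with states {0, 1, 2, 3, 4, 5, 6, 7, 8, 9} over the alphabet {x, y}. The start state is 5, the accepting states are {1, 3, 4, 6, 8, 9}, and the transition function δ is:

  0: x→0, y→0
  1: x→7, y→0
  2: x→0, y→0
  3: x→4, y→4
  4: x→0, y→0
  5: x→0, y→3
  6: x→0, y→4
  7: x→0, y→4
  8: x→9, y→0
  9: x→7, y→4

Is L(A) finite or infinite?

The useful states (reachable from 5 and able to reach an accepting state) are {3, 4, 5}.
Restricted to these states the transition graph has no cycle, so every accepting path has bounded length and L is finite.

finite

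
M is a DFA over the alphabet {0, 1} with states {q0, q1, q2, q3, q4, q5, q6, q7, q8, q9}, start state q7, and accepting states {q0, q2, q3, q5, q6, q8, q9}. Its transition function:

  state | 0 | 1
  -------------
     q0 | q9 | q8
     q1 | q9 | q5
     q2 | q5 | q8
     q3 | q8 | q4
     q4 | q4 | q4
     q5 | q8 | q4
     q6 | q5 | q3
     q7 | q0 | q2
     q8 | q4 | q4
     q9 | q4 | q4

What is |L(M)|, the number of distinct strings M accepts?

The useful subgraph on states {q0, q2, q5, q7, q8, q9} is acyclic, so L(M) is finite; the longest accepting path visits 4 useful states, giving maximum string length 3.
Counting accepting paths from q7 by length: 2 of length 1, 4 of length 2, 1 of length 3. Total 7.

7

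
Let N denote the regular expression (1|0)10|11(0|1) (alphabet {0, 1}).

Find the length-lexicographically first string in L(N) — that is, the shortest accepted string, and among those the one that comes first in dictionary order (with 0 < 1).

By inspection of the expression, no string of length less than 3 matches, and 010 is the lexicographically first match of length 3.

010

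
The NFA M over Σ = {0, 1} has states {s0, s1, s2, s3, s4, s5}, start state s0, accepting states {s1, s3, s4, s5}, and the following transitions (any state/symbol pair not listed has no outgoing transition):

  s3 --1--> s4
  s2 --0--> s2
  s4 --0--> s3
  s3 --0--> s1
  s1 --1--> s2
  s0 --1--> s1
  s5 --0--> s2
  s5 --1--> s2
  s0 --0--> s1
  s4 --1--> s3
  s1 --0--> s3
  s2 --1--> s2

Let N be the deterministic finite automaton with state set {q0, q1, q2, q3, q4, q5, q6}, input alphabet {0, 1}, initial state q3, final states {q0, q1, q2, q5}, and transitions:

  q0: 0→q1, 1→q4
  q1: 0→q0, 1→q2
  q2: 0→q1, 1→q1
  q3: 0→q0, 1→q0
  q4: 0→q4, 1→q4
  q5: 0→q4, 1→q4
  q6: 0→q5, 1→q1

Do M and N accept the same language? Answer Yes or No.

Exploring the product automaton M × N from the start pair (s0, q3), following both machines on each input symbol, reaches 5 state pairs: (s0, q3), (s1, q0), (s3, q1), (s2, q4), (s4, q2).
M accepts in {s1, s3, s4, s5} and N accepts in {q0, q1, q2, q5}. In every reachable pair the two components are either both accepting — (s1, q0), (s3, q1), (s4, q2) — or both non-accepting, so no string is accepted by exactly one of the machines: L(M) \ L(N) and L(N) \ L(M) are both empty.
Hence every string is accepted by M iff it is accepted by N, and the two languages coincide.

Yes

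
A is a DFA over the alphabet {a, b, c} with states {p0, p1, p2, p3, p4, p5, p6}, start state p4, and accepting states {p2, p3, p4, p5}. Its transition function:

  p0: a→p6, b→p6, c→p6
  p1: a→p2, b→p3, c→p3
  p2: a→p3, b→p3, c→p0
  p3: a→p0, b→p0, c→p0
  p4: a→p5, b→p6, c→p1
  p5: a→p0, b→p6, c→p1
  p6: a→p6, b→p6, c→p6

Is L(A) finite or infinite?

finite

The useful states (reachable from p4 and able to reach an accepting state) are {p1, p2, p3, p4, p5}.
Restricted to these states the transition graph has no cycle, so every accepting path has bounded length and L is finite.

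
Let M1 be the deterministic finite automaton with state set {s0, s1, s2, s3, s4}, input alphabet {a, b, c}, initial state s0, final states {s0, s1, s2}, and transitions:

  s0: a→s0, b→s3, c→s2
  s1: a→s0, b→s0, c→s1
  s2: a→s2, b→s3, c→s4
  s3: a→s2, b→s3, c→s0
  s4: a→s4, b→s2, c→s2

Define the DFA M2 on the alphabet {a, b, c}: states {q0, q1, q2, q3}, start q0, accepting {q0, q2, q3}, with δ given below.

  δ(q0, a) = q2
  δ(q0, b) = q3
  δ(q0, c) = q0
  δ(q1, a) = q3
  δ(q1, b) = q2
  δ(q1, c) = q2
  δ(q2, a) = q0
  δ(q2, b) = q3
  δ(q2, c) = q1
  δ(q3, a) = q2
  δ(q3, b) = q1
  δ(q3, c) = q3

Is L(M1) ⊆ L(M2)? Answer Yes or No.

The string ac is in L(M1) but not in L(M2).
So L(M1) ⊄ L(M2).

No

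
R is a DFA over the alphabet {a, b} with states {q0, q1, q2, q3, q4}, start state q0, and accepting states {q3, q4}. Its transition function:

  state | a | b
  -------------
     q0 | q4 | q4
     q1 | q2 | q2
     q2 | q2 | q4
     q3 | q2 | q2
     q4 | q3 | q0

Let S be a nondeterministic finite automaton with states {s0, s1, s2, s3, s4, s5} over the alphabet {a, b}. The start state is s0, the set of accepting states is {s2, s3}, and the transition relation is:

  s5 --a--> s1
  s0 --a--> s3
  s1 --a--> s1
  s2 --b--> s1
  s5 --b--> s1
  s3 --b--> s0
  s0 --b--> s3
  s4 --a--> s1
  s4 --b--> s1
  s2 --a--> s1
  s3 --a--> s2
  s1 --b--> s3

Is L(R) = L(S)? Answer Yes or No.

Exploring the product automaton R × S from the start pair (q0, s0), following both machines on each input symbol, reaches 4 state pairs: (q0, s0), (q4, s3), (q3, s2), (q2, s1).
R accepts in {q3, q4} and S accepts in {s2, s3}. In every reachable pair the two components are either both accepting — (q4, s3), (q3, s2) — or both non-accepting, so no string is accepted by exactly one of the machines: L(R) \ L(S) and L(S) \ L(R) are both empty.
Hence every string is accepted by R iff it is accepted by S, and the two languages coincide.

Yes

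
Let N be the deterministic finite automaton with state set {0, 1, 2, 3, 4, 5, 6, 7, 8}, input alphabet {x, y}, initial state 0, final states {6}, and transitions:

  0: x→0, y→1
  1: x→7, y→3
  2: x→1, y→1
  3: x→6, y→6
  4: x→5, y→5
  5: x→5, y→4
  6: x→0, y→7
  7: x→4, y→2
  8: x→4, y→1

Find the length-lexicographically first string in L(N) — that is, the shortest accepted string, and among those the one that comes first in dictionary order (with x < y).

A breadth-first search from 0 reaches an accepting state first via the path 0 → 1 → 3 → 6 on input yyx.
No string of length < 3 is accepted (BFS exhausts all shorter strings without reaching an accepting state), and yyx is the lexicographically least accepting string of length 3.

yyx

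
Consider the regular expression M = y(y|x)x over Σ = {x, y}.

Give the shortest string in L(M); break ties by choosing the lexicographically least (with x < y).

yxx

By inspection of the expression, no string of length less than 3 matches, and yxx is the lexicographically first match of length 3.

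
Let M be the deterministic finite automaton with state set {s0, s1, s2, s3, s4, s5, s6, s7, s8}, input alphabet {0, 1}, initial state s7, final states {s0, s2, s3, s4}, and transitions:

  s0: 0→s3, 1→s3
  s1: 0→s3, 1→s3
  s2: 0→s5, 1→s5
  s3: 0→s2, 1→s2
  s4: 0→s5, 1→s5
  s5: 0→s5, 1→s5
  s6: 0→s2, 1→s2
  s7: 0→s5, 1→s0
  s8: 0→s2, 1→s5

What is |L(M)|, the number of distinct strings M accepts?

The useful subgraph on states {s0, s2, s3, s7} is acyclic, so L(M) is finite; the longest accepting path visits 4 useful states, giving maximum string length 3.
Counting accepting paths from s7 by length: 1 of length 1, 2 of length 2, 4 of length 3. Total 7.

7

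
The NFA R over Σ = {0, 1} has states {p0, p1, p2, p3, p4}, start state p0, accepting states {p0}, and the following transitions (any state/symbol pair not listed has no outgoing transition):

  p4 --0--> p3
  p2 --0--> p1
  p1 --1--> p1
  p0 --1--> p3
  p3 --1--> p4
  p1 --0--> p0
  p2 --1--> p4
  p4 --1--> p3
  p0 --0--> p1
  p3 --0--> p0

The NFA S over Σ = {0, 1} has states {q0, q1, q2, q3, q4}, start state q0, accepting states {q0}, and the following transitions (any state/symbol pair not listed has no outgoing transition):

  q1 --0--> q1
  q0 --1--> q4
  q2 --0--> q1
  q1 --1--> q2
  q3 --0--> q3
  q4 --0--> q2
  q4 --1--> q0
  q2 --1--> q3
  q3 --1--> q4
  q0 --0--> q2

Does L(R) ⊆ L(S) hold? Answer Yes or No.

No

The string 00 is in L(R) but not in L(S).
So L(R) ⊄ L(S).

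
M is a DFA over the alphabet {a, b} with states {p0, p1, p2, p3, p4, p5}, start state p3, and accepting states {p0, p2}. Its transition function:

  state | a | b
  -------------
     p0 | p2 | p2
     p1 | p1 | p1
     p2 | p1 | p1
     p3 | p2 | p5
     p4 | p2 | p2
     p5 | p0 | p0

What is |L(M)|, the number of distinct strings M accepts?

The useful subgraph on states {p0, p2, p3, p5} is acyclic, so L(M) is finite; the longest accepting path visits 4 useful states, giving maximum string length 3.
Counting accepting paths from p3 by length: 1 of length 1, 2 of length 2, 4 of length 3. Total 7.

7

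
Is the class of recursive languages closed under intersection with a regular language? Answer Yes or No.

Yes

A regular language is decidable (simulate its DFA), so run that check and the decider for L and accept iff both accept; everything halts.
So the recursive languages are closed under intersection with a regular language.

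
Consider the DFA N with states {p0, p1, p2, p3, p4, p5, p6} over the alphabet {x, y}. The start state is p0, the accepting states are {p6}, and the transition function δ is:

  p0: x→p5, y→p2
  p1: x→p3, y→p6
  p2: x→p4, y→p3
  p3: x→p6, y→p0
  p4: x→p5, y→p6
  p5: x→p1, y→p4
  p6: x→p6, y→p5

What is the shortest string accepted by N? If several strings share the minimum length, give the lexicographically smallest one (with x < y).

xxy

A breadth-first search from p0 reaches an accepting state first via the path p0 → p5 → p1 → p6 on input xxy.
No string of length < 3 is accepted (BFS exhausts all shorter strings without reaching an accepting state), and xxy is the lexicographically least accepting string of length 3.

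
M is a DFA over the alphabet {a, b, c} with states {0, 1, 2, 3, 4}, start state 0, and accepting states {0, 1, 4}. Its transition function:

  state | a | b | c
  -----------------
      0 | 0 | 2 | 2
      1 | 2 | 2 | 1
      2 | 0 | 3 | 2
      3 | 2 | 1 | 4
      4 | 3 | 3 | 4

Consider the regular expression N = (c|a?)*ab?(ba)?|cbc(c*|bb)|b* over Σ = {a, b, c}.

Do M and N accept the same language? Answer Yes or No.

No

The string ba is accepted by M but rejected by N.
So L(M) ≠ L(N).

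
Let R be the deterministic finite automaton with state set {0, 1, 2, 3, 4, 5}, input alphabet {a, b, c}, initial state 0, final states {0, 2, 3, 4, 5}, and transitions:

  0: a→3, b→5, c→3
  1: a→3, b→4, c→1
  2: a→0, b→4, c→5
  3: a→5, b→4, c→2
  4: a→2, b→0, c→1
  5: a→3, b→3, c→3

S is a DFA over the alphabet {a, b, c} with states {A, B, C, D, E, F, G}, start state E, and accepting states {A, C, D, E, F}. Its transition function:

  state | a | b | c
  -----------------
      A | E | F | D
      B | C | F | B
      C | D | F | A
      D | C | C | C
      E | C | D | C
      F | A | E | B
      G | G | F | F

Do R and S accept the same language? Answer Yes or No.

Exploring the product automaton R × S from the start pair (0, E), following both machines on each input symbol, reaches 6 state pairs: (0, E), (3, C), (5, D), (4, F), (2, A), (1, B).
R accepts in {0, 2, 3, 4, 5} and S accepts in {A, C, D, E, F}. In every reachable pair the two components are either both accepting — (0, E), (3, C), (5, D), (4, F), (2, A) — or both non-accepting, so no string is accepted by exactly one of the machines: L(R) \ L(S) and L(S) \ L(R) are both empty.
Hence every string is accepted by R iff it is accepted by S, and the two languages coincide.

Yes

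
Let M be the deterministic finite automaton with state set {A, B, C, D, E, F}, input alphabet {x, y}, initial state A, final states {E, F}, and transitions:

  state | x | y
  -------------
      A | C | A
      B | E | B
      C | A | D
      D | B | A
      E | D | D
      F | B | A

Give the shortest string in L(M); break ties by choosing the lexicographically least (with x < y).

A breadth-first search from A reaches an accepting state first via the path A → C → D → B → E on input xyxx.
No string of length < 4 is accepted (BFS exhausts all shorter strings without reaching an accepting state), and xyxx is the lexicographically least accepting string of length 4.

xyxx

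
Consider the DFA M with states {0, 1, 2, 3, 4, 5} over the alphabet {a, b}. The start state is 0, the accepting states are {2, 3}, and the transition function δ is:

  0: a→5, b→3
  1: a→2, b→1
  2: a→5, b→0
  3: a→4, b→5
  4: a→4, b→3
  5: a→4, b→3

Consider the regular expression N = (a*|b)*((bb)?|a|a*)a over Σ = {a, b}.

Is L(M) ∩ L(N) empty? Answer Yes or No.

Yes

Converting the expression N to a DFA (subset construction, then merging equivalent states) gives the minimal DFA with states {n0, n1}, start state n0, accepting states {n1} and transitions n0: a→n1, b→n0; n1: a→n1, b→n0.
Exploring the product automaton M × N from the start pair (0, n0), following both machines on each input symbol, reaches 5 state pairs: (0, n0), (5, n1), (3, n0), (4, n1), (5, n0).
M accepts in {2, 3} and N accepts in {n1}; no reachable pair has both components accepting, so no string drives both machines to acceptance simultaneously and L(M) ∩ L(N) = ∅.
So no string is accepted by both, and the intersection is empty.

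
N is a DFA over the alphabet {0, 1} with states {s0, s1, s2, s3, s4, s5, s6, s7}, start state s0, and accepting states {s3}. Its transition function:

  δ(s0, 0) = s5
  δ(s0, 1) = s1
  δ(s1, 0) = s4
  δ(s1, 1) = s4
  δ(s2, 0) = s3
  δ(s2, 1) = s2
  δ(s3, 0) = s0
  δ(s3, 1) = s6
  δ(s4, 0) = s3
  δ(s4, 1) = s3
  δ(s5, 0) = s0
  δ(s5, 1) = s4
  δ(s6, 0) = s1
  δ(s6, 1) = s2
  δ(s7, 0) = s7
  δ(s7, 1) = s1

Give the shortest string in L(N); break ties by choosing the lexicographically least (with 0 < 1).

010

A breadth-first search from s0 reaches an accepting state first via the path s0 → s5 → s4 → s3 on input 010.
No string of length < 3 is accepted (BFS exhausts all shorter strings without reaching an accepting state), and 010 is the lexicographically least accepting string of length 3.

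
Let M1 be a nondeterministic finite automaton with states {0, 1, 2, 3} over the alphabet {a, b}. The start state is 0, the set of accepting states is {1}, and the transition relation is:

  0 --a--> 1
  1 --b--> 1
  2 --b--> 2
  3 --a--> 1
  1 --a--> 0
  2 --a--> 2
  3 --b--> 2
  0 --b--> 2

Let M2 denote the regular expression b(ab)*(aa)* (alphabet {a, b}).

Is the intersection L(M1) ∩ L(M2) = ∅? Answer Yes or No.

Converting the expression M2 to a DFA (subset construction, then merging equivalent states) gives the minimal DFA with states {r0, r1, r2, r3, r4, r5}, start state r0, accepting states {r2, r4} and transitions r0: a→r1, b→r2; r1: a→r1, b→r1; r2: a→r3, b→r1; r3: a→r4, b→r2; r4: a→r5, b→r1; r5: a→r4, b→r1.
Exploring the product automaton M1 × M2 from the start pair (0, r0), following both machines on each input symbol, reaches 8 state pairs: (0, r0), (1, r1), (2, r2), (0, r1), (2, r3), (2, r1), (2, r4), (2, r5).
M1 accepts in {1} and M2 accepts in {r2, r4}; no reachable pair has both components accepting, so no string drives both machines to acceptance simultaneously and L(M1) ∩ L(M2) = ∅.
So no string is accepted by both, and the intersection is empty.

Yes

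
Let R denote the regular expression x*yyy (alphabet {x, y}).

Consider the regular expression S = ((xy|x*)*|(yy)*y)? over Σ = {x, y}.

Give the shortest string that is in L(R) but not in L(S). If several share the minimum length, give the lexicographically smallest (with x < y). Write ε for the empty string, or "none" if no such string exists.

The string xyyy is accepted by R but not by S.
No shorter string lies in the difference, and xyyy is the lexicographically first length-4 string in L(R) \ L(S).

xyyy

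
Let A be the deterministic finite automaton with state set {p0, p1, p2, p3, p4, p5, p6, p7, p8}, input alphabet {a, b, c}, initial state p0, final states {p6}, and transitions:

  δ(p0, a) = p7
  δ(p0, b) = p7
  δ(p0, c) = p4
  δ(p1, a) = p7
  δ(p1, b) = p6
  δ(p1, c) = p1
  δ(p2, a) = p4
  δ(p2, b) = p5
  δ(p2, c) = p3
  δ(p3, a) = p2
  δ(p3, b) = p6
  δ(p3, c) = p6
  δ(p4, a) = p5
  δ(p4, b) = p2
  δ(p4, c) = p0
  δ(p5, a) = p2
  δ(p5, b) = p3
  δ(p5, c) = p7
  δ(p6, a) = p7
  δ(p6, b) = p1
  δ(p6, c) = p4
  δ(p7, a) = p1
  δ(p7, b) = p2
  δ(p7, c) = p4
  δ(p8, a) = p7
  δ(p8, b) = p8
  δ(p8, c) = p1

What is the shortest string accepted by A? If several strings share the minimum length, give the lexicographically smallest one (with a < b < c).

A breadth-first search from p0 reaches an accepting state first via the path p0 → p7 → p1 → p6 on input aab.
No string of length < 3 is accepted (BFS exhausts all shorter strings without reaching an accepting state), and aab is the lexicographically least accepting string of length 3.

aab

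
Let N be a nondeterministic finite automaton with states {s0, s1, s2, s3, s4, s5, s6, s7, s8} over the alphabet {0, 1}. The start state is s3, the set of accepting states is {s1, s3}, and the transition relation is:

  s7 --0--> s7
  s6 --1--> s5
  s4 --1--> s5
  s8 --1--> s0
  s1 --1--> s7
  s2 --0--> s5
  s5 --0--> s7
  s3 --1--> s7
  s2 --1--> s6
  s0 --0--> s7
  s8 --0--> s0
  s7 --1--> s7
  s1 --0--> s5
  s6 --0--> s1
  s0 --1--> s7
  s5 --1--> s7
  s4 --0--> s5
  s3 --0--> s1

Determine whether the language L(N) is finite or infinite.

The useful states (reachable from s3 and able to reach an accepting state) are {s1, s3}.
Restricted to these states the transition graph has no cycle, so every accepting path has bounded length and L is finite.

finite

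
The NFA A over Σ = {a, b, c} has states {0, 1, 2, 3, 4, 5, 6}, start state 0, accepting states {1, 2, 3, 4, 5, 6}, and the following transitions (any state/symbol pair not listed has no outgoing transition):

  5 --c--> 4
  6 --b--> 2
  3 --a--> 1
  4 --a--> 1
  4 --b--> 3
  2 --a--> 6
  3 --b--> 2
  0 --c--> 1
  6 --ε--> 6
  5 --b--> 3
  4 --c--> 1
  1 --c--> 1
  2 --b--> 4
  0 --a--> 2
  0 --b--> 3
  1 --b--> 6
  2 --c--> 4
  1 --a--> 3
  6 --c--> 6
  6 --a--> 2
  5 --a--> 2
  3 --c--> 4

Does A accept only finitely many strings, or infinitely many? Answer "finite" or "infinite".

infinite

State 1 is reachable from the start and can reach an accepting state, and it lies on the cycle 1 → 1.
Traversing that cycle any number of times yields accepted strings of unbounded length, so the language is infinite.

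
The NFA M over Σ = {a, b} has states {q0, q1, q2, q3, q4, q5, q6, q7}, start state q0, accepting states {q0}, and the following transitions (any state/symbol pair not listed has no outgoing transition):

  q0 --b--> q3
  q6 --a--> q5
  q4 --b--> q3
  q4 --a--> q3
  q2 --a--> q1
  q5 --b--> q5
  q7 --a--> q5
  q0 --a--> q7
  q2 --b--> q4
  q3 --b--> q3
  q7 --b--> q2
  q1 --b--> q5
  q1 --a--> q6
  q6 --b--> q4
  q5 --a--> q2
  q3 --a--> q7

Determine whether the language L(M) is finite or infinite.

finite

The useful states (reachable from q0 and able to reach an accepting state) are {q0}.
Restricted to these states the transition graph has no cycle, so every accepting path has bounded length and L is finite.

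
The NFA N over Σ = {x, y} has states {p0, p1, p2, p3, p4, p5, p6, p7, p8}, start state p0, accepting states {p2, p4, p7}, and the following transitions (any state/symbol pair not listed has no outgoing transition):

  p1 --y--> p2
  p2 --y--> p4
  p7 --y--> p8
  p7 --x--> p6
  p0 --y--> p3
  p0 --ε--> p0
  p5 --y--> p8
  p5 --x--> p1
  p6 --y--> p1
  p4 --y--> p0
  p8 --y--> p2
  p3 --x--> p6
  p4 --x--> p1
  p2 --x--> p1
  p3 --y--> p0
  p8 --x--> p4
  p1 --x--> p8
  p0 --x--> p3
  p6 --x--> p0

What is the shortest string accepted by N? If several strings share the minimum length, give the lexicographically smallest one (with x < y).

xxyy

A breadth-first search from p0 reaches an accepting state first via the path p0 → p3 → p6 → p1 → p2 on input xxyy.
No string of length < 4 is accepted (BFS exhausts all shorter strings without reaching an accepting state), and xxyy is the lexicographically least accepting string of length 4.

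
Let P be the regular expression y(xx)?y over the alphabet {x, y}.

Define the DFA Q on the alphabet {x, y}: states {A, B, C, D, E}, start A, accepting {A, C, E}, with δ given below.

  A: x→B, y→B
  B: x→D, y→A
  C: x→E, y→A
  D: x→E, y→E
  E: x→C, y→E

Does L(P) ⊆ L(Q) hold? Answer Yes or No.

Yes

Converting the expression P to a DFA (subset construction, then merging equivalent states) gives the minimal DFA with states {p0, p1, p2, p3, p4, p5}, start state p0, accepting states {p4} and transitions p0: x→p1, y→p2; p1: x→p1, y→p1; p2: x→p3, y→p4; p3: x→p5, y→p1; p4: x→p1, y→p1; p5: x→p1, y→p4.
Exploring the product automaton P × Q from the start pair (p0, A), following both machines on each input symbol, reaches 11 state pairs: (p0, A), (p1, B), (p2, B), (p1, D), (p1, A), (p3, D), (p4, A), (p1, E), (p5, E), (p1, C), (p4, E).
P accepts in {p4} and Q accepts in {A, C, E}. The reachable pairs whose P-component is accepting are (p4, A), (p4, E); in each of them the Q-component is accepting too, so the product for L(P) \ L(Q) (P-component accepting, Q-component rejecting) has no reachable accepting pair and the difference is empty.
Hence every string in L(P) is also in L(Q).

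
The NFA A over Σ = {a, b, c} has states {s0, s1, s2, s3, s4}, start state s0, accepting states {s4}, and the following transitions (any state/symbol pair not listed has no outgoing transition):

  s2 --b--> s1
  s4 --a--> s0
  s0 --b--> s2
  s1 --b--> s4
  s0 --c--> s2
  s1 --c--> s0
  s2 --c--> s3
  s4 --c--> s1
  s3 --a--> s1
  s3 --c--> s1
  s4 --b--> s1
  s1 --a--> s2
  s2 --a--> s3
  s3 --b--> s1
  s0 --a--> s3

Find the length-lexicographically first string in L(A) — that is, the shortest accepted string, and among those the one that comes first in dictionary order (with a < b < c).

A breadth-first search from s0 reaches an accepting state first via the path s0 → s3 → s1 → s4 on input aab.
No string of length < 3 is accepted (BFS exhausts all shorter strings without reaching an accepting state), and aab is the lexicographically least accepting string of length 3.

aab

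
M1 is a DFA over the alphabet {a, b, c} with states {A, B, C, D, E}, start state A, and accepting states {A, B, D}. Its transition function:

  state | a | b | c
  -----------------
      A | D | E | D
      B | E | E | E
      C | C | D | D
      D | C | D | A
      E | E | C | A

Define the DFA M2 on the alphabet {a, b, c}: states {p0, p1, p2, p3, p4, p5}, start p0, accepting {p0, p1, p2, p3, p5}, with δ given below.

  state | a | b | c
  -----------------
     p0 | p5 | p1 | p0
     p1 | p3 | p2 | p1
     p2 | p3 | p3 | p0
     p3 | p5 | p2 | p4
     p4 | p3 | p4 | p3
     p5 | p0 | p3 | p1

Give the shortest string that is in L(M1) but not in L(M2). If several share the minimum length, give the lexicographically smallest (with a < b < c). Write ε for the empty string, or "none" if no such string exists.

The string abc is accepted by M1 but not by M2.
No shorter string lies in the difference, and abc is the lexicographically first length-3 string in L(M1) \ L(M2).

abc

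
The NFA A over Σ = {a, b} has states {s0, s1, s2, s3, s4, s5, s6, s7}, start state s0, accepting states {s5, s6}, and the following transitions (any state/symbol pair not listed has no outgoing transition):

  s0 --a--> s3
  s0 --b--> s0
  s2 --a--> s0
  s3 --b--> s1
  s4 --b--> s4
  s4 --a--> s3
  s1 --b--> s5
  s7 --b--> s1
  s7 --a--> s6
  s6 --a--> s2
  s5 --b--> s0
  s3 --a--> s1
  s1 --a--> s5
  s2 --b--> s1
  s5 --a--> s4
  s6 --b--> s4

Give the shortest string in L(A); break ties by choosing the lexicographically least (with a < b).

aaa

A breadth-first search from s0 reaches an accepting state first via the path s0 → s3 → s1 → s5 on input aaa.
No string of length < 3 is accepted (BFS exhausts all shorter strings without reaching an accepting state), and aaa is the lexicographically least accepting string of length 3.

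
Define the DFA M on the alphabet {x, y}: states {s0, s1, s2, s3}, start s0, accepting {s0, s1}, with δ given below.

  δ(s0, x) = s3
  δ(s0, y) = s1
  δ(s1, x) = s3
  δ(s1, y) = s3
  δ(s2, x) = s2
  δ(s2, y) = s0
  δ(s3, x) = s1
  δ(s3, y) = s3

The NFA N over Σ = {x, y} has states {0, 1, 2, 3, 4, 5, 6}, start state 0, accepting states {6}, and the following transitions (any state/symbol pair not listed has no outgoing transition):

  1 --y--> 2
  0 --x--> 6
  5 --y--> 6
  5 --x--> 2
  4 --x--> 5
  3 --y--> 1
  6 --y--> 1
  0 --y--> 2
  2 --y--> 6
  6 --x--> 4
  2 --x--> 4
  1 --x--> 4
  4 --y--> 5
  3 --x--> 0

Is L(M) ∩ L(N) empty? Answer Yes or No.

Yes

Exploring the product automaton M × N from the start pair (s0, 0), following both machines on each input symbol, reaches 9 state pairs: (s0, 0), (s3, 6), (s1, 2), (s1, 4), (s3, 1), (s3, 4), (s3, 5), (s3, 2), (s1, 5).
M accepts in {s0, s1} and N accepts in {6}; no reachable pair has both components accepting, so no string drives both machines to acceptance simultaneously and L(M) ∩ L(N) = ∅.
So no string is accepted by both, and the intersection is empty.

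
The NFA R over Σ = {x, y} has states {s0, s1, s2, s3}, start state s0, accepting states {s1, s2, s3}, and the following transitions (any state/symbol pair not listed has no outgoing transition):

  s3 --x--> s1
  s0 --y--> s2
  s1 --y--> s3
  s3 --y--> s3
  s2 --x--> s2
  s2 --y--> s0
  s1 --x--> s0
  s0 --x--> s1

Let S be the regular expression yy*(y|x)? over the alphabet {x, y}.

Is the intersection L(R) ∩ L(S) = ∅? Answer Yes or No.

No

The string y is accepted by both R and S.
Hence L(R) ∩ L(S) ≠ ∅.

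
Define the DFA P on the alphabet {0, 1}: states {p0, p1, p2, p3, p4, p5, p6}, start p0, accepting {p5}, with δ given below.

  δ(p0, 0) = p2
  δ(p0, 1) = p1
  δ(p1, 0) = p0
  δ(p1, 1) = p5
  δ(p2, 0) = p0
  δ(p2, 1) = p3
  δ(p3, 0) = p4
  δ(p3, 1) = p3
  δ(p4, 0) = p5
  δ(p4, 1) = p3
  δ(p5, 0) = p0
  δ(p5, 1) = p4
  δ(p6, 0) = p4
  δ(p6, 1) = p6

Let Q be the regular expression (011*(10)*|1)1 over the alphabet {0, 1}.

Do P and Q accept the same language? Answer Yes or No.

The string 0011 is accepted by P but rejected by Q.
So L(P) ≠ L(Q).

No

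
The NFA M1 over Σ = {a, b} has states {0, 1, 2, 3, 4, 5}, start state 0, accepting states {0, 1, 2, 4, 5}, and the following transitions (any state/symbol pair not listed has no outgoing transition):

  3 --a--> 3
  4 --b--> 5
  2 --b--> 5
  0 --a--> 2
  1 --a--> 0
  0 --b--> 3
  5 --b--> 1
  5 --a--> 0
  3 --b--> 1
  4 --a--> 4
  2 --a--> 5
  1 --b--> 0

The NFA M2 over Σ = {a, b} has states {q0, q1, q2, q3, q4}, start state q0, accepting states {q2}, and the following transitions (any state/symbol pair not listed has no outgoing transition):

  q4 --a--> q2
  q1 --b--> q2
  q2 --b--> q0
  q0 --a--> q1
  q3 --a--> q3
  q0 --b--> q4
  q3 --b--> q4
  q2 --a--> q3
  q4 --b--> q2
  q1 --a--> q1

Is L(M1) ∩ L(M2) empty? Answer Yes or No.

The string ab is accepted by both M1 and M2.
Hence L(M1) ∩ L(M2) ≠ ∅.

No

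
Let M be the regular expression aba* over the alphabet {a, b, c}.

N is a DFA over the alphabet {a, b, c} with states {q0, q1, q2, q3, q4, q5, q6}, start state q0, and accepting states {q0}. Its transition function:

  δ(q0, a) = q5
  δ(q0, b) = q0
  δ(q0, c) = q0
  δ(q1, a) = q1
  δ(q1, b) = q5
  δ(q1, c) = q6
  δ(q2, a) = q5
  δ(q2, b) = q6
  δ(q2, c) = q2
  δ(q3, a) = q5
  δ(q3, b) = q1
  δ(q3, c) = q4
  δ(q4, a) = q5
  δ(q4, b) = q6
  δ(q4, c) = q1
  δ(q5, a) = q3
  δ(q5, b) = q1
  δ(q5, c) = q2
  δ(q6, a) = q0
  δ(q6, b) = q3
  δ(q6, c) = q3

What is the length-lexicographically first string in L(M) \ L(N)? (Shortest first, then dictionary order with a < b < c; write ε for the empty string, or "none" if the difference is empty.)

The string ab is accepted by M but not by N.
No shorter string lies in the difference, and ab is the lexicographically first length-2 string in L(M) \ L(N).

ab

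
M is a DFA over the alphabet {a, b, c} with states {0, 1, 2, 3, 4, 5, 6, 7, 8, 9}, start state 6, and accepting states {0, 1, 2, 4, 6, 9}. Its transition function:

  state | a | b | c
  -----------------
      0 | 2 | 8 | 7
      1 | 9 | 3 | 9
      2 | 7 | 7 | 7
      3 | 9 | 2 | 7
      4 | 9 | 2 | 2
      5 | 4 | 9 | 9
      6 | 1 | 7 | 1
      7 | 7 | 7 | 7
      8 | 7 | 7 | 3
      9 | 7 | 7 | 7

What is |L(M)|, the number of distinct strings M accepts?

The useful subgraph on states {1, 2, 3, 6, 9} is acyclic, so L(M) is finite; the longest accepting path visits 4 useful states, giving maximum string length 3.
Counting accepting paths from 6 by length: 1 of length 0, 2 of length 1, 4 of length 2, 4 of length 3. Total 11.

11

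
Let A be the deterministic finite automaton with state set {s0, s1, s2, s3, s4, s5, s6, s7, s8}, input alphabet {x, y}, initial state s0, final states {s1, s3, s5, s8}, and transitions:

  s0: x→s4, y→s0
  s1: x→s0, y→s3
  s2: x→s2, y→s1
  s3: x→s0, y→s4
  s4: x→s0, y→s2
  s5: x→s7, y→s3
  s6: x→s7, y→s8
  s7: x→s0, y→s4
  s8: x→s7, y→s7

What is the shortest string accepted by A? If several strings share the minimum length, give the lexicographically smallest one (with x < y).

xyy

A breadth-first search from s0 reaches an accepting state first via the path s0 → s4 → s2 → s1 on input xyy.
No string of length < 3 is accepted (BFS exhausts all shorter strings without reaching an accepting state), and xyy is the lexicographically least accepting string of length 3.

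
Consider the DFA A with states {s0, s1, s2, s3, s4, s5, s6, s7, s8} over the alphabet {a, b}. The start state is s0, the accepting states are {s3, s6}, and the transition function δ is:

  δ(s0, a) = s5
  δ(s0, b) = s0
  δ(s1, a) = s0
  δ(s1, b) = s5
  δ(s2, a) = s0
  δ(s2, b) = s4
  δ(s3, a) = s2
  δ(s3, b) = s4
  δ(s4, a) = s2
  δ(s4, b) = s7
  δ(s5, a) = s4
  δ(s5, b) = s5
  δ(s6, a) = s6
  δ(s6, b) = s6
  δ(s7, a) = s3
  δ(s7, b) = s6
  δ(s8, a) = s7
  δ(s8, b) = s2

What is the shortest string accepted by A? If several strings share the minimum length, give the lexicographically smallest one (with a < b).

A breadth-first search from s0 reaches an accepting state first via the path s0 → s5 → s4 → s7 → s3 on input aaba.
No string of length < 4 is accepted (BFS exhausts all shorter strings without reaching an accepting state), and aaba is the lexicographically least accepting string of length 4.

aaba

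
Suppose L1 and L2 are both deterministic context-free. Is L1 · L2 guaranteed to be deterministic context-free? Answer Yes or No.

No

Take L₁ = {ε, c} (finite, hence regular and DCFL) and L₂ = {c aⁿbⁿ : n≥0} ∪ {cc aⁿb²ⁿ : n≥0} (a DCFL: the number of leading c's tells the DPDA whether to pop one stack symbol per b or per two b's). Then L₁L₂ ∩ cca⁺b* = {cc aⁿbⁿ : n≥1} ∪ {cc aⁿb²ⁿ : n≥1}. If L₁L₂ were a DCFL, so would be this intersection with a regular set, and a DPDA for it started from its configuration after reading cc would accept {aⁿbⁿ : n≥1} ∪ {aⁿb²ⁿ : n≥1}, which no deterministic PDA accepts (a DPDA for it would have a single run on aⁿb²ⁿ, accepting after the prefix aⁿbⁿ and accepting again after n more b's; an ordinary PDA that simulates it on a's and b's and, at any moment when it is accepting, may switch to reading only a fresh letter d while feeding each d to the simulation as a b, would accept aⁱbʲdᵏ (k≥1) exactly when both aⁱbʲ and aⁱbʲ⁺ᵏ are in the language, i.e. its language intersected with the regular set a*b*d⁺ would be exactly {aⁿbⁿdⁿ : n≥1} — impossible, since context-free languages are closed under intersection with regular sets and {aⁿbⁿdⁿ} is not context-free). Hence L₁L₂ is not a DCFL.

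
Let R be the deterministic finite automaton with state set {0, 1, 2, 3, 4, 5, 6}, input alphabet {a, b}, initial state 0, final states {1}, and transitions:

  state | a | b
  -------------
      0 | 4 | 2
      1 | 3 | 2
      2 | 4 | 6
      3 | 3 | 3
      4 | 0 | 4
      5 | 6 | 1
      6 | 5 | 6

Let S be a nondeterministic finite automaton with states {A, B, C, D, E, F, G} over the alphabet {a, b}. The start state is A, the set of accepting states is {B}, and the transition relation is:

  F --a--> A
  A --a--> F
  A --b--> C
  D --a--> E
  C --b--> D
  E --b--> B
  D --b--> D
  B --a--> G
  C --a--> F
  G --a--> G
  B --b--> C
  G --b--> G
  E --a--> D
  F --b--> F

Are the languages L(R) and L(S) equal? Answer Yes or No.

Yes

Exploring the product automaton R × S from the start pair (0, A), following both machines on each input symbol, reaches 7 state pairs: (0, A), (4, F), (2, C), (6, D), (5, E), (1, B), (3, G).
R accepts in {1} and S accepts in {B}. In every reachable pair the two components are either both accepting — (1, B) — or both non-accepting, so no string is accepted by exactly one of the machines: L(R) \ L(S) and L(S) \ L(R) are both empty.
Hence every string is accepted by R iff it is accepted by S, and the two languages coincide.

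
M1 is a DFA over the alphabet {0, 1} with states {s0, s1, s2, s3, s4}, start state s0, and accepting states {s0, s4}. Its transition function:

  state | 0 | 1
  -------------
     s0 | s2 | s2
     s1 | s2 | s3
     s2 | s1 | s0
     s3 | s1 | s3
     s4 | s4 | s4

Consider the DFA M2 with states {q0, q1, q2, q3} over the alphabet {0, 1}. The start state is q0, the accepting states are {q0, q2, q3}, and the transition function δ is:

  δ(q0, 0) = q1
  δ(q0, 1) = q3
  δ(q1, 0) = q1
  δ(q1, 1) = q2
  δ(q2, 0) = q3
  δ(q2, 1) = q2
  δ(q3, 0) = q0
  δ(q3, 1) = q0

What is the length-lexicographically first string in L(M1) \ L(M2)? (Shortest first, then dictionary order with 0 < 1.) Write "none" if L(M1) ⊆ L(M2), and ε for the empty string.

none

Exploring the product automaton M1 × M2 from the start pair (s0, q0), following both machines on each input symbol, reaches 13 state pairs: (s0, q0), (s2, q1), (s2, q3), (s1, q1), (s0, q2), (s1, q0), (s3, q2), (s2, q2), (s3, q3), (s1, q3), (s3, q0), (s2, q0), (s0, q3).
M1 accepts in {s0, s4} and M2 accepts in {q0, q2, q3}. The reachable pairs whose M1-component is accepting are (s0, q0), (s0, q2), (s0, q3); in each of them the M2-component is accepting too, so the product for L(M1) \ L(M2) (M1-component accepting, M2-component rejecting) has no reachable accepting pair and the difference is empty.
So every string accepted by M1 is also accepted by M2: L(M1) \ L(M2) = ∅ and there is no such string.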